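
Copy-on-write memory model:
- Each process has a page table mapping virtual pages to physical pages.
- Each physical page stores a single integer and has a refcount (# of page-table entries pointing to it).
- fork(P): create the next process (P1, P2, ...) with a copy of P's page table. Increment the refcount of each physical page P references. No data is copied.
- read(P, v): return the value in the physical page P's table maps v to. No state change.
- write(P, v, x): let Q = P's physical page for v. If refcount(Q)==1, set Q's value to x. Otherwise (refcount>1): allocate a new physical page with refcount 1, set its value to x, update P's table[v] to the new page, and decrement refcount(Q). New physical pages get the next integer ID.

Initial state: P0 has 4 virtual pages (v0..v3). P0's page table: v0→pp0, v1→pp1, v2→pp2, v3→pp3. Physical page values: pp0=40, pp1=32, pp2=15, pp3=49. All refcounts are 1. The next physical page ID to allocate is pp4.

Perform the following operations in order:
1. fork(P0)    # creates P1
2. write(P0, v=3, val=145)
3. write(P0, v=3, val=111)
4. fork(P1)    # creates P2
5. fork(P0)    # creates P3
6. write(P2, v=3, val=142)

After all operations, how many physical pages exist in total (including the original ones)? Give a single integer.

Op 1: fork(P0) -> P1. 4 ppages; refcounts: pp0:2 pp1:2 pp2:2 pp3:2
Op 2: write(P0, v3, 145). refcount(pp3)=2>1 -> COPY to pp4. 5 ppages; refcounts: pp0:2 pp1:2 pp2:2 pp3:1 pp4:1
Op 3: write(P0, v3, 111). refcount(pp4)=1 -> write in place. 5 ppages; refcounts: pp0:2 pp1:2 pp2:2 pp3:1 pp4:1
Op 4: fork(P1) -> P2. 5 ppages; refcounts: pp0:3 pp1:3 pp2:3 pp3:2 pp4:1
Op 5: fork(P0) -> P3. 5 ppages; refcounts: pp0:4 pp1:4 pp2:4 pp3:2 pp4:2
Op 6: write(P2, v3, 142). refcount(pp3)=2>1 -> COPY to pp5. 6 ppages; refcounts: pp0:4 pp1:4 pp2:4 pp3:1 pp4:2 pp5:1

Answer: 6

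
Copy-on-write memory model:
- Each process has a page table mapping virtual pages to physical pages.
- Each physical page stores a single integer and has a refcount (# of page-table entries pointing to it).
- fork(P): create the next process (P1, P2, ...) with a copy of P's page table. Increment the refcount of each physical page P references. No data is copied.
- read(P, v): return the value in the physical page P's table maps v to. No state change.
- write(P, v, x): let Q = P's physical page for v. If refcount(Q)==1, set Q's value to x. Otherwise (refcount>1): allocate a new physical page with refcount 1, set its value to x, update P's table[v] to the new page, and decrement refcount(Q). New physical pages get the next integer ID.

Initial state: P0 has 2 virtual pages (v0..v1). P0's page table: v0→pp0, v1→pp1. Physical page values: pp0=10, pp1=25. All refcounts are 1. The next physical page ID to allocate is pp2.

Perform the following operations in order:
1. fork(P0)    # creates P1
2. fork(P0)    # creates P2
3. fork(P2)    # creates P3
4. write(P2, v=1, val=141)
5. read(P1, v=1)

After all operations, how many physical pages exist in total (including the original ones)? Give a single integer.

Answer: 3

Derivation:
Op 1: fork(P0) -> P1. 2 ppages; refcounts: pp0:2 pp1:2
Op 2: fork(P0) -> P2. 2 ppages; refcounts: pp0:3 pp1:3
Op 3: fork(P2) -> P3. 2 ppages; refcounts: pp0:4 pp1:4
Op 4: write(P2, v1, 141). refcount(pp1)=4>1 -> COPY to pp2. 3 ppages; refcounts: pp0:4 pp1:3 pp2:1
Op 5: read(P1, v1) -> 25. No state change.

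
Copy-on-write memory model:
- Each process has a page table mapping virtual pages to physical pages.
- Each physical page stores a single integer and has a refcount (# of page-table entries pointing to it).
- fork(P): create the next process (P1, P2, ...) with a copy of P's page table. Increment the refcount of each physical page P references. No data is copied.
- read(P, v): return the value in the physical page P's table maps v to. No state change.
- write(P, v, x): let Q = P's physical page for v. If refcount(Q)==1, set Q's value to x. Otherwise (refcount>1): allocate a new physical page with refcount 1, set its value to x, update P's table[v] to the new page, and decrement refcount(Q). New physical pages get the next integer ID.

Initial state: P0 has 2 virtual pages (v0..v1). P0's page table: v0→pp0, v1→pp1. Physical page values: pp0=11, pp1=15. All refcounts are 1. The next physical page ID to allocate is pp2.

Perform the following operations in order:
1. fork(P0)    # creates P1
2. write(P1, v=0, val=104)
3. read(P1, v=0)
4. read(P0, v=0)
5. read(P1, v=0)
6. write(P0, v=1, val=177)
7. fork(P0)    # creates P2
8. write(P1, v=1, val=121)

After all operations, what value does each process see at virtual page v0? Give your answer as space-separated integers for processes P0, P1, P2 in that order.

Op 1: fork(P0) -> P1. 2 ppages; refcounts: pp0:2 pp1:2
Op 2: write(P1, v0, 104). refcount(pp0)=2>1 -> COPY to pp2. 3 ppages; refcounts: pp0:1 pp1:2 pp2:1
Op 3: read(P1, v0) -> 104. No state change.
Op 4: read(P0, v0) -> 11. No state change.
Op 5: read(P1, v0) -> 104. No state change.
Op 6: write(P0, v1, 177). refcount(pp1)=2>1 -> COPY to pp3. 4 ppages; refcounts: pp0:1 pp1:1 pp2:1 pp3:1
Op 7: fork(P0) -> P2. 4 ppages; refcounts: pp0:2 pp1:1 pp2:1 pp3:2
Op 8: write(P1, v1, 121). refcount(pp1)=1 -> write in place. 4 ppages; refcounts: pp0:2 pp1:1 pp2:1 pp3:2
P0: v0 -> pp0 = 11
P1: v0 -> pp2 = 104
P2: v0 -> pp0 = 11

Answer: 11 104 11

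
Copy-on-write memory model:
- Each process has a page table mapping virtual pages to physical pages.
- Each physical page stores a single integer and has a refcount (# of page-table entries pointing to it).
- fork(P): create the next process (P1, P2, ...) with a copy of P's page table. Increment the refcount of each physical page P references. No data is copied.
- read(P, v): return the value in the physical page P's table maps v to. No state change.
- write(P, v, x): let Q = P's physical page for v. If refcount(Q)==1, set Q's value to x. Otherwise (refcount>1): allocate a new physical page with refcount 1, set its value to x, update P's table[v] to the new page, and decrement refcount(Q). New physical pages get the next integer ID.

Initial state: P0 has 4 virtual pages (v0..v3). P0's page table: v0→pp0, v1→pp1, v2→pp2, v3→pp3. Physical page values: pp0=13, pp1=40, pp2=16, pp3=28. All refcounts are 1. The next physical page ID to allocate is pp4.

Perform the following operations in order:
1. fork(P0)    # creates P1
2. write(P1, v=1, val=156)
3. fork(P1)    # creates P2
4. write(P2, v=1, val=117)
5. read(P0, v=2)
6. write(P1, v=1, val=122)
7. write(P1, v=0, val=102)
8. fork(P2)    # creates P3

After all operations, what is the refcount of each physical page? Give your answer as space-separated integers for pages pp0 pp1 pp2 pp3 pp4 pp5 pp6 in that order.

Answer: 3 1 4 4 1 2 1

Derivation:
Op 1: fork(P0) -> P1. 4 ppages; refcounts: pp0:2 pp1:2 pp2:2 pp3:2
Op 2: write(P1, v1, 156). refcount(pp1)=2>1 -> COPY to pp4. 5 ppages; refcounts: pp0:2 pp1:1 pp2:2 pp3:2 pp4:1
Op 3: fork(P1) -> P2. 5 ppages; refcounts: pp0:3 pp1:1 pp2:3 pp3:3 pp4:2
Op 4: write(P2, v1, 117). refcount(pp4)=2>1 -> COPY to pp5. 6 ppages; refcounts: pp0:3 pp1:1 pp2:3 pp3:3 pp4:1 pp5:1
Op 5: read(P0, v2) -> 16. No state change.
Op 6: write(P1, v1, 122). refcount(pp4)=1 -> write in place. 6 ppages; refcounts: pp0:3 pp1:1 pp2:3 pp3:3 pp4:1 pp5:1
Op 7: write(P1, v0, 102). refcount(pp0)=3>1 -> COPY to pp6. 7 ppages; refcounts: pp0:2 pp1:1 pp2:3 pp3:3 pp4:1 pp5:1 pp6:1
Op 8: fork(P2) -> P3. 7 ppages; refcounts: pp0:3 pp1:1 pp2:4 pp3:4 pp4:1 pp5:2 pp6:1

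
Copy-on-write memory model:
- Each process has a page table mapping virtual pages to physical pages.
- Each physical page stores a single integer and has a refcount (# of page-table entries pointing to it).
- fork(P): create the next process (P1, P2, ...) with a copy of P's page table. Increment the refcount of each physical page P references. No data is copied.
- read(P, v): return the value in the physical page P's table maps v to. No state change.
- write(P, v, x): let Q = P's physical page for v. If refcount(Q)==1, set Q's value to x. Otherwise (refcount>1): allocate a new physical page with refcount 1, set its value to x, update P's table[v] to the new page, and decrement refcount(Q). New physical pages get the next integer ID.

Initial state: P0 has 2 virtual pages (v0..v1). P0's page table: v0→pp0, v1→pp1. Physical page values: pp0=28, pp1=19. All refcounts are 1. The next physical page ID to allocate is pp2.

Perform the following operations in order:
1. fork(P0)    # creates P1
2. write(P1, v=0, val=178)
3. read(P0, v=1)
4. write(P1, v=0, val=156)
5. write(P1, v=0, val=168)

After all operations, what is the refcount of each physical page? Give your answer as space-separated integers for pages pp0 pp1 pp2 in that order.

Op 1: fork(P0) -> P1. 2 ppages; refcounts: pp0:2 pp1:2
Op 2: write(P1, v0, 178). refcount(pp0)=2>1 -> COPY to pp2. 3 ppages; refcounts: pp0:1 pp1:2 pp2:1
Op 3: read(P0, v1) -> 19. No state change.
Op 4: write(P1, v0, 156). refcount(pp2)=1 -> write in place. 3 ppages; refcounts: pp0:1 pp1:2 pp2:1
Op 5: write(P1, v0, 168). refcount(pp2)=1 -> write in place. 3 ppages; refcounts: pp0:1 pp1:2 pp2:1

Answer: 1 2 1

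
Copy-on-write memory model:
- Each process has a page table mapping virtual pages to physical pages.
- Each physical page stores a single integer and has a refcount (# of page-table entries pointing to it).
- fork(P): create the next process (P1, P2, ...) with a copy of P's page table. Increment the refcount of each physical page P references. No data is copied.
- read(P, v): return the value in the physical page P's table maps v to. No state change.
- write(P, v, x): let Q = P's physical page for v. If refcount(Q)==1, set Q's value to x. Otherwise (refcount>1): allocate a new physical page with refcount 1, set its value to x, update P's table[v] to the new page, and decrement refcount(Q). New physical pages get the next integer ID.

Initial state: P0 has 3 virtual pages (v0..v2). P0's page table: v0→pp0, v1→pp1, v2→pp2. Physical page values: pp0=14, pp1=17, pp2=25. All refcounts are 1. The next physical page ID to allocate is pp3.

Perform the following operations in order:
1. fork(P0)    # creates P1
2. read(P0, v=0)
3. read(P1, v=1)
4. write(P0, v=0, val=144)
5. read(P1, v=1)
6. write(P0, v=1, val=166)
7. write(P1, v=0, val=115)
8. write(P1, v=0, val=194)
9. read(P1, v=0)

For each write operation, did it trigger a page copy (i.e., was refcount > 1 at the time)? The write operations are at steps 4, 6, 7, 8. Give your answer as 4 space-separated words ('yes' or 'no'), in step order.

Op 1: fork(P0) -> P1. 3 ppages; refcounts: pp0:2 pp1:2 pp2:2
Op 2: read(P0, v0) -> 14. No state change.
Op 3: read(P1, v1) -> 17. No state change.
Op 4: write(P0, v0, 144). refcount(pp0)=2>1 -> COPY to pp3. 4 ppages; refcounts: pp0:1 pp1:2 pp2:2 pp3:1
Op 5: read(P1, v1) -> 17. No state change.
Op 6: write(P0, v1, 166). refcount(pp1)=2>1 -> COPY to pp4. 5 ppages; refcounts: pp0:1 pp1:1 pp2:2 pp3:1 pp4:1
Op 7: write(P1, v0, 115). refcount(pp0)=1 -> write in place. 5 ppages; refcounts: pp0:1 pp1:1 pp2:2 pp3:1 pp4:1
Op 8: write(P1, v0, 194). refcount(pp0)=1 -> write in place. 5 ppages; refcounts: pp0:1 pp1:1 pp2:2 pp3:1 pp4:1
Op 9: read(P1, v0) -> 194. No state change.

yes yes no no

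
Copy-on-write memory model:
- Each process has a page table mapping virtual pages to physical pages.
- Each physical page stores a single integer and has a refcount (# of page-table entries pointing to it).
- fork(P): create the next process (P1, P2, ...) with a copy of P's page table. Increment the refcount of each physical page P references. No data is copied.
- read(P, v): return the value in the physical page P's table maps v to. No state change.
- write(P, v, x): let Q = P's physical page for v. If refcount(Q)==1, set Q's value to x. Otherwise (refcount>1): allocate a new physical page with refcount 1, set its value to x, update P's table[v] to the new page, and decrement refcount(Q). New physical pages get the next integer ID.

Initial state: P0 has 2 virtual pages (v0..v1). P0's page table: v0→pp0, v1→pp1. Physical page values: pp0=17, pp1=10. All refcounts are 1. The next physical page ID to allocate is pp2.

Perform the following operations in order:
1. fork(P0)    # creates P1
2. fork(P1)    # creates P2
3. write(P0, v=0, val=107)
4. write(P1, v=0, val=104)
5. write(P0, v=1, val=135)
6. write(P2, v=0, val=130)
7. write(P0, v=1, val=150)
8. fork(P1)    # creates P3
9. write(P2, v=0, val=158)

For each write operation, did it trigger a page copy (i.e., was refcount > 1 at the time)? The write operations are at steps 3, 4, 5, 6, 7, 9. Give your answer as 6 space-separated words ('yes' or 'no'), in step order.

Op 1: fork(P0) -> P1. 2 ppages; refcounts: pp0:2 pp1:2
Op 2: fork(P1) -> P2. 2 ppages; refcounts: pp0:3 pp1:3
Op 3: write(P0, v0, 107). refcount(pp0)=3>1 -> COPY to pp2. 3 ppages; refcounts: pp0:2 pp1:3 pp2:1
Op 4: write(P1, v0, 104). refcount(pp0)=2>1 -> COPY to pp3. 4 ppages; refcounts: pp0:1 pp1:3 pp2:1 pp3:1
Op 5: write(P0, v1, 135). refcount(pp1)=3>1 -> COPY to pp4. 5 ppages; refcounts: pp0:1 pp1:2 pp2:1 pp3:1 pp4:1
Op 6: write(P2, v0, 130). refcount(pp0)=1 -> write in place. 5 ppages; refcounts: pp0:1 pp1:2 pp2:1 pp3:1 pp4:1
Op 7: write(P0, v1, 150). refcount(pp4)=1 -> write in place. 5 ppages; refcounts: pp0:1 pp1:2 pp2:1 pp3:1 pp4:1
Op 8: fork(P1) -> P3. 5 ppages; refcounts: pp0:1 pp1:3 pp2:1 pp3:2 pp4:1
Op 9: write(P2, v0, 158). refcount(pp0)=1 -> write in place. 5 ppages; refcounts: pp0:1 pp1:3 pp2:1 pp3:2 pp4:1

yes yes yes no no no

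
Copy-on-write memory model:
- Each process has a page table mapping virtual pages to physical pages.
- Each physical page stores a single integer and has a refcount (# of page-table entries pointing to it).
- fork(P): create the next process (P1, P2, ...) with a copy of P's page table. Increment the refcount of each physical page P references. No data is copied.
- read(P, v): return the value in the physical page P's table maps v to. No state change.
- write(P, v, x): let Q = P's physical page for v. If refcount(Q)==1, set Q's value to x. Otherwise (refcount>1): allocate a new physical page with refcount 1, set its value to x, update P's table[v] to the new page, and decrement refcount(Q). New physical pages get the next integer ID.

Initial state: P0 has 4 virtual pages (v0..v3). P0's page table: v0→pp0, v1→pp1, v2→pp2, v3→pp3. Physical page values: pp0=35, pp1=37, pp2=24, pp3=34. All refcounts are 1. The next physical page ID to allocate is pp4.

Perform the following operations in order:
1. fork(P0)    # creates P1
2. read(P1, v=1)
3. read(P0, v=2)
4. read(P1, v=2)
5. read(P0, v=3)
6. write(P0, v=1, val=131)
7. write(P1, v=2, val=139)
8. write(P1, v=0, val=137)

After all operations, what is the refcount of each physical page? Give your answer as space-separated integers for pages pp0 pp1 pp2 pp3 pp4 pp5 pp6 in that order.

Op 1: fork(P0) -> P1. 4 ppages; refcounts: pp0:2 pp1:2 pp2:2 pp3:2
Op 2: read(P1, v1) -> 37. No state change.
Op 3: read(P0, v2) -> 24. No state change.
Op 4: read(P1, v2) -> 24. No state change.
Op 5: read(P0, v3) -> 34. No state change.
Op 6: write(P0, v1, 131). refcount(pp1)=2>1 -> COPY to pp4. 5 ppages; refcounts: pp0:2 pp1:1 pp2:2 pp3:2 pp4:1
Op 7: write(P1, v2, 139). refcount(pp2)=2>1 -> COPY to pp5. 6 ppages; refcounts: pp0:2 pp1:1 pp2:1 pp3:2 pp4:1 pp5:1
Op 8: write(P1, v0, 137). refcount(pp0)=2>1 -> COPY to pp6. 7 ppages; refcounts: pp0:1 pp1:1 pp2:1 pp3:2 pp4:1 pp5:1 pp6:1

Answer: 1 1 1 2 1 1 1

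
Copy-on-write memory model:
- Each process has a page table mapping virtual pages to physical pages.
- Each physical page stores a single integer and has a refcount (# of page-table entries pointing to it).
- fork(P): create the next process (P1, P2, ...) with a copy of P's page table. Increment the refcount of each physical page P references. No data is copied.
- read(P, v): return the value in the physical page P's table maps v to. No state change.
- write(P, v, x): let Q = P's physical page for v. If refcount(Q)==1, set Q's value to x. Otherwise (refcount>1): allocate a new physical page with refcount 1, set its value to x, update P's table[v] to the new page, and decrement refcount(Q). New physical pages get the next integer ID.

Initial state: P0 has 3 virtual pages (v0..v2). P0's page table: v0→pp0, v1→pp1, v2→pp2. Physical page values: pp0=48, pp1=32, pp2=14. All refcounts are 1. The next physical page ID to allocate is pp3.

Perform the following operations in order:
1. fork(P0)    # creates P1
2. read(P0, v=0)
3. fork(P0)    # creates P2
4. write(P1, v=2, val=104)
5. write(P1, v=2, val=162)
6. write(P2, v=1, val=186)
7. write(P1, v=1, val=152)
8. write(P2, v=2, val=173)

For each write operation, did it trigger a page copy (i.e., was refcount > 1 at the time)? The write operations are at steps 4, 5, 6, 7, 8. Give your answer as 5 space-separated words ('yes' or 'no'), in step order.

Op 1: fork(P0) -> P1. 3 ppages; refcounts: pp0:2 pp1:2 pp2:2
Op 2: read(P0, v0) -> 48. No state change.
Op 3: fork(P0) -> P2. 3 ppages; refcounts: pp0:3 pp1:3 pp2:3
Op 4: write(P1, v2, 104). refcount(pp2)=3>1 -> COPY to pp3. 4 ppages; refcounts: pp0:3 pp1:3 pp2:2 pp3:1
Op 5: write(P1, v2, 162). refcount(pp3)=1 -> write in place. 4 ppages; refcounts: pp0:3 pp1:3 pp2:2 pp3:1
Op 6: write(P2, v1, 186). refcount(pp1)=3>1 -> COPY to pp4. 5 ppages; refcounts: pp0:3 pp1:2 pp2:2 pp3:1 pp4:1
Op 7: write(P1, v1, 152). refcount(pp1)=2>1 -> COPY to pp5. 6 ppages; refcounts: pp0:3 pp1:1 pp2:2 pp3:1 pp4:1 pp5:1
Op 8: write(P2, v2, 173). refcount(pp2)=2>1 -> COPY to pp6. 7 ppages; refcounts: pp0:3 pp1:1 pp2:1 pp3:1 pp4:1 pp5:1 pp6:1

yes no yes yes yes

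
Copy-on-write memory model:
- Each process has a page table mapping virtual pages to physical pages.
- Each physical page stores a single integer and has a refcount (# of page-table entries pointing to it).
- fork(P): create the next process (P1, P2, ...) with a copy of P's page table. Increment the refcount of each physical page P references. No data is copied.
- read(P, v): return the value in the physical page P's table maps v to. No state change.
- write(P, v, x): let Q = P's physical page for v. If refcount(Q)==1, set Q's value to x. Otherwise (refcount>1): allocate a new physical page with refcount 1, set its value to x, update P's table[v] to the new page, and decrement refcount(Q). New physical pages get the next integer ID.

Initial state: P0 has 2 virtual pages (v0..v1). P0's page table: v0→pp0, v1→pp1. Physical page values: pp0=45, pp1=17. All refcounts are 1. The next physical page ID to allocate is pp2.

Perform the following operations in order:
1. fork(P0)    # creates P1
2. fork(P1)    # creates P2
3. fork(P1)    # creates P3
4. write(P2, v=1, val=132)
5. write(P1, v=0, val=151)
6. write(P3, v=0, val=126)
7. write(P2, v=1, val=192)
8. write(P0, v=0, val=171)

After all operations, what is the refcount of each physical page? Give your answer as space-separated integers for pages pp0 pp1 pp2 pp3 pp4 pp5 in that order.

Op 1: fork(P0) -> P1. 2 ppages; refcounts: pp0:2 pp1:2
Op 2: fork(P1) -> P2. 2 ppages; refcounts: pp0:3 pp1:3
Op 3: fork(P1) -> P3. 2 ppages; refcounts: pp0:4 pp1:4
Op 4: write(P2, v1, 132). refcount(pp1)=4>1 -> COPY to pp2. 3 ppages; refcounts: pp0:4 pp1:3 pp2:1
Op 5: write(P1, v0, 151). refcount(pp0)=4>1 -> COPY to pp3. 4 ppages; refcounts: pp0:3 pp1:3 pp2:1 pp3:1
Op 6: write(P3, v0, 126). refcount(pp0)=3>1 -> COPY to pp4. 5 ppages; refcounts: pp0:2 pp1:3 pp2:1 pp3:1 pp4:1
Op 7: write(P2, v1, 192). refcount(pp2)=1 -> write in place. 5 ppages; refcounts: pp0:2 pp1:3 pp2:1 pp3:1 pp4:1
Op 8: write(P0, v0, 171). refcount(pp0)=2>1 -> COPY to pp5. 6 ppages; refcounts: pp0:1 pp1:3 pp2:1 pp3:1 pp4:1 pp5:1

Answer: 1 3 1 1 1 1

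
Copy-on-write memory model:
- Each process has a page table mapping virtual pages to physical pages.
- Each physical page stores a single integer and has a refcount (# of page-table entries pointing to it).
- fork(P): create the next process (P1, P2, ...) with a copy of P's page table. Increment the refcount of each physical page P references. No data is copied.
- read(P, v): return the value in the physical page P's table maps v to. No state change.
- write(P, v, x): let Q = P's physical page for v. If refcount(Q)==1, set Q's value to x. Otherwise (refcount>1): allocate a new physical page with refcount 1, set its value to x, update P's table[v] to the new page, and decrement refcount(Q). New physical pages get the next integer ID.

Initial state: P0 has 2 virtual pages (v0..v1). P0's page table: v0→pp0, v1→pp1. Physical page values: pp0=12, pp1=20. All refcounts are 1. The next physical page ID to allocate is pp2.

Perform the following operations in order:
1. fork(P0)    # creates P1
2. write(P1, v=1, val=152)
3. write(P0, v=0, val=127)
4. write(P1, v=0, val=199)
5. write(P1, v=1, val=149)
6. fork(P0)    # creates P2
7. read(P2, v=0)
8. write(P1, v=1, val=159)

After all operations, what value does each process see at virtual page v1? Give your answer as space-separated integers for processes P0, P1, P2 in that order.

Answer: 20 159 20

Derivation:
Op 1: fork(P0) -> P1. 2 ppages; refcounts: pp0:2 pp1:2
Op 2: write(P1, v1, 152). refcount(pp1)=2>1 -> COPY to pp2. 3 ppages; refcounts: pp0:2 pp1:1 pp2:1
Op 3: write(P0, v0, 127). refcount(pp0)=2>1 -> COPY to pp3. 4 ppages; refcounts: pp0:1 pp1:1 pp2:1 pp3:1
Op 4: write(P1, v0, 199). refcount(pp0)=1 -> write in place. 4 ppages; refcounts: pp0:1 pp1:1 pp2:1 pp3:1
Op 5: write(P1, v1, 149). refcount(pp2)=1 -> write in place. 4 ppages; refcounts: pp0:1 pp1:1 pp2:1 pp3:1
Op 6: fork(P0) -> P2. 4 ppages; refcounts: pp0:1 pp1:2 pp2:1 pp3:2
Op 7: read(P2, v0) -> 127. No state change.
Op 8: write(P1, v1, 159). refcount(pp2)=1 -> write in place. 4 ppages; refcounts: pp0:1 pp1:2 pp2:1 pp3:2
P0: v1 -> pp1 = 20
P1: v1 -> pp2 = 159
P2: v1 -> pp1 = 20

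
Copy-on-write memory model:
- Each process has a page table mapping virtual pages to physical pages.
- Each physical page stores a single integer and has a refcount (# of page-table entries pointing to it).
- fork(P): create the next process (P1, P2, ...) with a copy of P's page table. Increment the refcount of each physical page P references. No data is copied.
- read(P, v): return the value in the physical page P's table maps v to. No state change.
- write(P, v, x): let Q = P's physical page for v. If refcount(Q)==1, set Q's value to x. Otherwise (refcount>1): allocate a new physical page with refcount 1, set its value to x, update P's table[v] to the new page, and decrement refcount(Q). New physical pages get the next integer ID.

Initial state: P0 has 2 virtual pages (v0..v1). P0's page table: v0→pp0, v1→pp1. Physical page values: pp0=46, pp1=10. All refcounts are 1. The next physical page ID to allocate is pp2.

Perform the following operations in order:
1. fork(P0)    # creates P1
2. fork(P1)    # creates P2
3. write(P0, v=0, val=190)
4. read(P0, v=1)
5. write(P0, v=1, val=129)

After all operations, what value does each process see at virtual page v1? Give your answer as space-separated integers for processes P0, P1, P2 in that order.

Answer: 129 10 10

Derivation:
Op 1: fork(P0) -> P1. 2 ppages; refcounts: pp0:2 pp1:2
Op 2: fork(P1) -> P2. 2 ppages; refcounts: pp0:3 pp1:3
Op 3: write(P0, v0, 190). refcount(pp0)=3>1 -> COPY to pp2. 3 ppages; refcounts: pp0:2 pp1:3 pp2:1
Op 4: read(P0, v1) -> 10. No state change.
Op 5: write(P0, v1, 129). refcount(pp1)=3>1 -> COPY to pp3. 4 ppages; refcounts: pp0:2 pp1:2 pp2:1 pp3:1
P0: v1 -> pp3 = 129
P1: v1 -> pp1 = 10
P2: v1 -> pp1 = 10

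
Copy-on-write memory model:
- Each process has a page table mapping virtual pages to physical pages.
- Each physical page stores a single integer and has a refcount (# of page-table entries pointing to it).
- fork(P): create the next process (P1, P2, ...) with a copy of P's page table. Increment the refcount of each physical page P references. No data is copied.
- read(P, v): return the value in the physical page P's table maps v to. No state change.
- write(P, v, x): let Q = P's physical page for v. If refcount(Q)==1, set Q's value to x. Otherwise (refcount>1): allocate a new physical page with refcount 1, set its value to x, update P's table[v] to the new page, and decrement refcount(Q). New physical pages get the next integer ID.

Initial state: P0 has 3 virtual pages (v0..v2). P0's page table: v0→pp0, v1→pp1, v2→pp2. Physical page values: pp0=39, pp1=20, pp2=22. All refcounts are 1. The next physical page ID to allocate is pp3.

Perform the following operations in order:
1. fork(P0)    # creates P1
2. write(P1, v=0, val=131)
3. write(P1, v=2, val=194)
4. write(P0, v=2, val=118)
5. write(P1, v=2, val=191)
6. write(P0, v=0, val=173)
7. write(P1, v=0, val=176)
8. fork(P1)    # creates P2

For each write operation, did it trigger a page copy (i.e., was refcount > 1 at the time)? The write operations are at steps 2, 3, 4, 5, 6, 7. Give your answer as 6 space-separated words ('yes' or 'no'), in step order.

Op 1: fork(P0) -> P1. 3 ppages; refcounts: pp0:2 pp1:2 pp2:2
Op 2: write(P1, v0, 131). refcount(pp0)=2>1 -> COPY to pp3. 4 ppages; refcounts: pp0:1 pp1:2 pp2:2 pp3:1
Op 3: write(P1, v2, 194). refcount(pp2)=2>1 -> COPY to pp4. 5 ppages; refcounts: pp0:1 pp1:2 pp2:1 pp3:1 pp4:1
Op 4: write(P0, v2, 118). refcount(pp2)=1 -> write in place. 5 ppages; refcounts: pp0:1 pp1:2 pp2:1 pp3:1 pp4:1
Op 5: write(P1, v2, 191). refcount(pp4)=1 -> write in place. 5 ppages; refcounts: pp0:1 pp1:2 pp2:1 pp3:1 pp4:1
Op 6: write(P0, v0, 173). refcount(pp0)=1 -> write in place. 5 ppages; refcounts: pp0:1 pp1:2 pp2:1 pp3:1 pp4:1
Op 7: write(P1, v0, 176). refcount(pp3)=1 -> write in place. 5 ppages; refcounts: pp0:1 pp1:2 pp2:1 pp3:1 pp4:1
Op 8: fork(P1) -> P2. 5 ppages; refcounts: pp0:1 pp1:3 pp2:1 pp3:2 pp4:2

yes yes no no no no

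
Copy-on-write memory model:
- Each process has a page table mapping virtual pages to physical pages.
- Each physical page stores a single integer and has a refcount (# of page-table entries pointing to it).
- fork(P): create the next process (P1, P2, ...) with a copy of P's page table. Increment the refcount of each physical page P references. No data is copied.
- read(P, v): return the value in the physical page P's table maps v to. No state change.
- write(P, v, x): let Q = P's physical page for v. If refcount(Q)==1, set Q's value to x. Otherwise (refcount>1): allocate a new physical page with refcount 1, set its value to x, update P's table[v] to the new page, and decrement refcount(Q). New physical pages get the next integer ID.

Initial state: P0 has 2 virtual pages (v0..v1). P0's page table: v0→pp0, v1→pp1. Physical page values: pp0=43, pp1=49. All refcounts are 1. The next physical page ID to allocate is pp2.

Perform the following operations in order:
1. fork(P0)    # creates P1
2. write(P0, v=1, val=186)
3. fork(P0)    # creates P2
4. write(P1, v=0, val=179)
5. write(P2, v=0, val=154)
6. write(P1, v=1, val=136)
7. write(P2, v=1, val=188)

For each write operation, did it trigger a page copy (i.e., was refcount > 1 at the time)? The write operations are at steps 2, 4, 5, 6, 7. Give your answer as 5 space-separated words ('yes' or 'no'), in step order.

Op 1: fork(P0) -> P1. 2 ppages; refcounts: pp0:2 pp1:2
Op 2: write(P0, v1, 186). refcount(pp1)=2>1 -> COPY to pp2. 3 ppages; refcounts: pp0:2 pp1:1 pp2:1
Op 3: fork(P0) -> P2. 3 ppages; refcounts: pp0:3 pp1:1 pp2:2
Op 4: write(P1, v0, 179). refcount(pp0)=3>1 -> COPY to pp3. 4 ppages; refcounts: pp0:2 pp1:1 pp2:2 pp3:1
Op 5: write(P2, v0, 154). refcount(pp0)=2>1 -> COPY to pp4. 5 ppages; refcounts: pp0:1 pp1:1 pp2:2 pp3:1 pp4:1
Op 6: write(P1, v1, 136). refcount(pp1)=1 -> write in place. 5 ppages; refcounts: pp0:1 pp1:1 pp2:2 pp3:1 pp4:1
Op 7: write(P2, v1, 188). refcount(pp2)=2>1 -> COPY to pp5. 6 ppages; refcounts: pp0:1 pp1:1 pp2:1 pp3:1 pp4:1 pp5:1

yes yes yes no yes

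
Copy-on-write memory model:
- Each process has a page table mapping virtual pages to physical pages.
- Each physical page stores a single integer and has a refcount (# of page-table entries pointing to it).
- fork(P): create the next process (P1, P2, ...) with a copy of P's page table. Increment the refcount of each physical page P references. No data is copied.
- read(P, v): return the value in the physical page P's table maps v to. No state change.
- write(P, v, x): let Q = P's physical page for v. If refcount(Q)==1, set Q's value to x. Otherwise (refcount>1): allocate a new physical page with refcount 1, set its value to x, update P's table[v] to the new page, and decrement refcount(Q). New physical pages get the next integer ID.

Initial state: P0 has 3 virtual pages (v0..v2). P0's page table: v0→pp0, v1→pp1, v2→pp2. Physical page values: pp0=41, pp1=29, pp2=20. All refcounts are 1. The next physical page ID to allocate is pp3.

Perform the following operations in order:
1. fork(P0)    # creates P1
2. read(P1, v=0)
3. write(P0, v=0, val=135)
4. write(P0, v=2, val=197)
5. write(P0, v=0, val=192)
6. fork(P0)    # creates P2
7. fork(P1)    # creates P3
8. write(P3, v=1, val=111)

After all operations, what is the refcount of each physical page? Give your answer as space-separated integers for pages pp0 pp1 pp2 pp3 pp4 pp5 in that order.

Op 1: fork(P0) -> P1. 3 ppages; refcounts: pp0:2 pp1:2 pp2:2
Op 2: read(P1, v0) -> 41. No state change.
Op 3: write(P0, v0, 135). refcount(pp0)=2>1 -> COPY to pp3. 4 ppages; refcounts: pp0:1 pp1:2 pp2:2 pp3:1
Op 4: write(P0, v2, 197). refcount(pp2)=2>1 -> COPY to pp4. 5 ppages; refcounts: pp0:1 pp1:2 pp2:1 pp3:1 pp4:1
Op 5: write(P0, v0, 192). refcount(pp3)=1 -> write in place. 5 ppages; refcounts: pp0:1 pp1:2 pp2:1 pp3:1 pp4:1
Op 6: fork(P0) -> P2. 5 ppages; refcounts: pp0:1 pp1:3 pp2:1 pp3:2 pp4:2
Op 7: fork(P1) -> P3. 5 ppages; refcounts: pp0:2 pp1:4 pp2:2 pp3:2 pp4:2
Op 8: write(P3, v1, 111). refcount(pp1)=4>1 -> COPY to pp5. 6 ppages; refcounts: pp0:2 pp1:3 pp2:2 pp3:2 pp4:2 pp5:1

Answer: 2 3 2 2 2 1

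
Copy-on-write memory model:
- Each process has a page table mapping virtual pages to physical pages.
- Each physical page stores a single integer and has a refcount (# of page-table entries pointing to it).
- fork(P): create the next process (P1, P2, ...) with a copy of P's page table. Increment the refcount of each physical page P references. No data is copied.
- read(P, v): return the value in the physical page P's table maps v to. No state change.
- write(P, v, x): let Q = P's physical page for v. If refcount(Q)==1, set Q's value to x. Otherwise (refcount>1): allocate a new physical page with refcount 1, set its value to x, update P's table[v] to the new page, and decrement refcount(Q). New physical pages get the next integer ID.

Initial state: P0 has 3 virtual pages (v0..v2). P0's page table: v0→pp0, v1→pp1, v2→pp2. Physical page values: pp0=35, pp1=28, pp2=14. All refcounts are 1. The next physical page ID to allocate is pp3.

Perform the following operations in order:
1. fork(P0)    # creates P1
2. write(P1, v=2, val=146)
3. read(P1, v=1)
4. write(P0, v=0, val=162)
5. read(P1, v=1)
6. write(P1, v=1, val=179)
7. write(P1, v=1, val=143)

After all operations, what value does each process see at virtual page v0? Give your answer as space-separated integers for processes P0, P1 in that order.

Answer: 162 35

Derivation:
Op 1: fork(P0) -> P1. 3 ppages; refcounts: pp0:2 pp1:2 pp2:2
Op 2: write(P1, v2, 146). refcount(pp2)=2>1 -> COPY to pp3. 4 ppages; refcounts: pp0:2 pp1:2 pp2:1 pp3:1
Op 3: read(P1, v1) -> 28. No state change.
Op 4: write(P0, v0, 162). refcount(pp0)=2>1 -> COPY to pp4. 5 ppages; refcounts: pp0:1 pp1:2 pp2:1 pp3:1 pp4:1
Op 5: read(P1, v1) -> 28. No state change.
Op 6: write(P1, v1, 179). refcount(pp1)=2>1 -> COPY to pp5. 6 ppages; refcounts: pp0:1 pp1:1 pp2:1 pp3:1 pp4:1 pp5:1
Op 7: write(P1, v1, 143). refcount(pp5)=1 -> write in place. 6 ppages; refcounts: pp0:1 pp1:1 pp2:1 pp3:1 pp4:1 pp5:1
P0: v0 -> pp4 = 162
P1: v0 -> pp0 = 35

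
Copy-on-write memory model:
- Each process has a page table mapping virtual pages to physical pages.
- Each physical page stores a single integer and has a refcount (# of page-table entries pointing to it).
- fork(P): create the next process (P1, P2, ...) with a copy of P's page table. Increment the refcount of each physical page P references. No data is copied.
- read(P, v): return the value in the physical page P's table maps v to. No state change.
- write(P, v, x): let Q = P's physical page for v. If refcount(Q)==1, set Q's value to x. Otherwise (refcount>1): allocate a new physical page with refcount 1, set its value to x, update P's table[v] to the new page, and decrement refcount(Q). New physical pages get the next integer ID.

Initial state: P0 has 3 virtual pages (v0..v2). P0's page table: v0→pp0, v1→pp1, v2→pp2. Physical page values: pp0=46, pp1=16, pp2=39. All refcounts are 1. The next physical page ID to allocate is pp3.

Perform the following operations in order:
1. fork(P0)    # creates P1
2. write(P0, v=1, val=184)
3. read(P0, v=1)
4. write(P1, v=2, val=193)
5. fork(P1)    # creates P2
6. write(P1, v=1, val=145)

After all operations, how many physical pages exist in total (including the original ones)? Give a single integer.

Op 1: fork(P0) -> P1. 3 ppages; refcounts: pp0:2 pp1:2 pp2:2
Op 2: write(P0, v1, 184). refcount(pp1)=2>1 -> COPY to pp3. 4 ppages; refcounts: pp0:2 pp1:1 pp2:2 pp3:1
Op 3: read(P0, v1) -> 184. No state change.
Op 4: write(P1, v2, 193). refcount(pp2)=2>1 -> COPY to pp4. 5 ppages; refcounts: pp0:2 pp1:1 pp2:1 pp3:1 pp4:1
Op 5: fork(P1) -> P2. 5 ppages; refcounts: pp0:3 pp1:2 pp2:1 pp3:1 pp4:2
Op 6: write(P1, v1, 145). refcount(pp1)=2>1 -> COPY to pp5. 6 ppages; refcounts: pp0:3 pp1:1 pp2:1 pp3:1 pp4:2 pp5:1

Answer: 6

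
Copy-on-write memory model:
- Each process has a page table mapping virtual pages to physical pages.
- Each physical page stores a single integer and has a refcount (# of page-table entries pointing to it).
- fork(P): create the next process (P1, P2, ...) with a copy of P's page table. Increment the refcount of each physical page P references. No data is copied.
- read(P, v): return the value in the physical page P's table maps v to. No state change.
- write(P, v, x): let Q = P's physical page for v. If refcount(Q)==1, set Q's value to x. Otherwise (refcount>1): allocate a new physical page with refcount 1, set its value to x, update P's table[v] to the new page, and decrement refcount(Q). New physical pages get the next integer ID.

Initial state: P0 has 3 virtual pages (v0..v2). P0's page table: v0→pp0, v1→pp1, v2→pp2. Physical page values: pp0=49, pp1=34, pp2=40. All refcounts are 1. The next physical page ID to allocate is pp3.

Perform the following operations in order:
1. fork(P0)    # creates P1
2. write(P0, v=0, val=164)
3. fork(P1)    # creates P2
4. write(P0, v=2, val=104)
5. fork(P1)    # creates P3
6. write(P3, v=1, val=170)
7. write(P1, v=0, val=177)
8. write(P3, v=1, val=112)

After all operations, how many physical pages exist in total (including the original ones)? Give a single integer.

Op 1: fork(P0) -> P1. 3 ppages; refcounts: pp0:2 pp1:2 pp2:2
Op 2: write(P0, v0, 164). refcount(pp0)=2>1 -> COPY to pp3. 4 ppages; refcounts: pp0:1 pp1:2 pp2:2 pp3:1
Op 3: fork(P1) -> P2. 4 ppages; refcounts: pp0:2 pp1:3 pp2:3 pp3:1
Op 4: write(P0, v2, 104). refcount(pp2)=3>1 -> COPY to pp4. 5 ppages; refcounts: pp0:2 pp1:3 pp2:2 pp3:1 pp4:1
Op 5: fork(P1) -> P3. 5 ppages; refcounts: pp0:3 pp1:4 pp2:3 pp3:1 pp4:1
Op 6: write(P3, v1, 170). refcount(pp1)=4>1 -> COPY to pp5. 6 ppages; refcounts: pp0:3 pp1:3 pp2:3 pp3:1 pp4:1 pp5:1
Op 7: write(P1, v0, 177). refcount(pp0)=3>1 -> COPY to pp6. 7 ppages; refcounts: pp0:2 pp1:3 pp2:3 pp3:1 pp4:1 pp5:1 pp6:1
Op 8: write(P3, v1, 112). refcount(pp5)=1 -> write in place. 7 ppages; refcounts: pp0:2 pp1:3 pp2:3 pp3:1 pp4:1 pp5:1 pp6:1

Answer: 7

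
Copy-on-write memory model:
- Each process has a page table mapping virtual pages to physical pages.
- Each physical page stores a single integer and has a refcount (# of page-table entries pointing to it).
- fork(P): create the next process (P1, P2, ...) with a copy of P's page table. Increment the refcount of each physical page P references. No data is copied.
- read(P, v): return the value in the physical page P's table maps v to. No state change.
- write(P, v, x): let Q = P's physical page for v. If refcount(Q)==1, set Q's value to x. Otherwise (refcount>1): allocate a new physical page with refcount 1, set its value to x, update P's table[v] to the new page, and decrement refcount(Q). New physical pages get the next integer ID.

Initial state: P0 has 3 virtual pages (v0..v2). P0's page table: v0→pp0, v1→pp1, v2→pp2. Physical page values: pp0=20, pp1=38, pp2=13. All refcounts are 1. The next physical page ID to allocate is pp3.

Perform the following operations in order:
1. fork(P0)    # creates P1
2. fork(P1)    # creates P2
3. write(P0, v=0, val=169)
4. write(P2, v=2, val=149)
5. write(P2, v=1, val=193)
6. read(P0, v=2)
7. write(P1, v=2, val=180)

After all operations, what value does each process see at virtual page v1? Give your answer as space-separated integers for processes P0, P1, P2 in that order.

Answer: 38 38 193

Derivation:
Op 1: fork(P0) -> P1. 3 ppages; refcounts: pp0:2 pp1:2 pp2:2
Op 2: fork(P1) -> P2. 3 ppages; refcounts: pp0:3 pp1:3 pp2:3
Op 3: write(P0, v0, 169). refcount(pp0)=3>1 -> COPY to pp3. 4 ppages; refcounts: pp0:2 pp1:3 pp2:3 pp3:1
Op 4: write(P2, v2, 149). refcount(pp2)=3>1 -> COPY to pp4. 5 ppages; refcounts: pp0:2 pp1:3 pp2:2 pp3:1 pp4:1
Op 5: write(P2, v1, 193). refcount(pp1)=3>1 -> COPY to pp5. 6 ppages; refcounts: pp0:2 pp1:2 pp2:2 pp3:1 pp4:1 pp5:1
Op 6: read(P0, v2) -> 13. No state change.
Op 7: write(P1, v2, 180). refcount(pp2)=2>1 -> COPY to pp6. 7 ppages; refcounts: pp0:2 pp1:2 pp2:1 pp3:1 pp4:1 pp5:1 pp6:1
P0: v1 -> pp1 = 38
P1: v1 -> pp1 = 38
P2: v1 -> pp5 = 193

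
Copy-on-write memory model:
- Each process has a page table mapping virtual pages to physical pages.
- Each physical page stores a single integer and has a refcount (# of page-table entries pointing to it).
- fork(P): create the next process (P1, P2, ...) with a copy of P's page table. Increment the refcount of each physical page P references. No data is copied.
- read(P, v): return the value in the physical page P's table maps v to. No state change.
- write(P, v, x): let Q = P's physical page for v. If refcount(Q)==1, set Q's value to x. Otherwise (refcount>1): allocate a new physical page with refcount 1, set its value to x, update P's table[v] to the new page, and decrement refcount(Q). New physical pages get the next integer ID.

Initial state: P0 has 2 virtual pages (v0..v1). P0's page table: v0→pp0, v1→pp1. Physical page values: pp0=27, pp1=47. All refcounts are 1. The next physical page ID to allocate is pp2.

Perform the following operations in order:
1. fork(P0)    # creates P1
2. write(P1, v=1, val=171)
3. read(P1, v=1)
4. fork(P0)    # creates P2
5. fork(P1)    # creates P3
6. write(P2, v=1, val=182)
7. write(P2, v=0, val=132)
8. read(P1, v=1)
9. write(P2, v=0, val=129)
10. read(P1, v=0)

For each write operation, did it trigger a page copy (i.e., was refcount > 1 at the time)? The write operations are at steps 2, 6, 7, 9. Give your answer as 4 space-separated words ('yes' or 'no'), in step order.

Op 1: fork(P0) -> P1. 2 ppages; refcounts: pp0:2 pp1:2
Op 2: write(P1, v1, 171). refcount(pp1)=2>1 -> COPY to pp2. 3 ppages; refcounts: pp0:2 pp1:1 pp2:1
Op 3: read(P1, v1) -> 171. No state change.
Op 4: fork(P0) -> P2. 3 ppages; refcounts: pp0:3 pp1:2 pp2:1
Op 5: fork(P1) -> P3. 3 ppages; refcounts: pp0:4 pp1:2 pp2:2
Op 6: write(P2, v1, 182). refcount(pp1)=2>1 -> COPY to pp3. 4 ppages; refcounts: pp0:4 pp1:1 pp2:2 pp3:1
Op 7: write(P2, v0, 132). refcount(pp0)=4>1 -> COPY to pp4. 5 ppages; refcounts: pp0:3 pp1:1 pp2:2 pp3:1 pp4:1
Op 8: read(P1, v1) -> 171. No state change.
Op 9: write(P2, v0, 129). refcount(pp4)=1 -> write in place. 5 ppages; refcounts: pp0:3 pp1:1 pp2:2 pp3:1 pp4:1
Op 10: read(P1, v0) -> 27. No state change.

yes yes yes no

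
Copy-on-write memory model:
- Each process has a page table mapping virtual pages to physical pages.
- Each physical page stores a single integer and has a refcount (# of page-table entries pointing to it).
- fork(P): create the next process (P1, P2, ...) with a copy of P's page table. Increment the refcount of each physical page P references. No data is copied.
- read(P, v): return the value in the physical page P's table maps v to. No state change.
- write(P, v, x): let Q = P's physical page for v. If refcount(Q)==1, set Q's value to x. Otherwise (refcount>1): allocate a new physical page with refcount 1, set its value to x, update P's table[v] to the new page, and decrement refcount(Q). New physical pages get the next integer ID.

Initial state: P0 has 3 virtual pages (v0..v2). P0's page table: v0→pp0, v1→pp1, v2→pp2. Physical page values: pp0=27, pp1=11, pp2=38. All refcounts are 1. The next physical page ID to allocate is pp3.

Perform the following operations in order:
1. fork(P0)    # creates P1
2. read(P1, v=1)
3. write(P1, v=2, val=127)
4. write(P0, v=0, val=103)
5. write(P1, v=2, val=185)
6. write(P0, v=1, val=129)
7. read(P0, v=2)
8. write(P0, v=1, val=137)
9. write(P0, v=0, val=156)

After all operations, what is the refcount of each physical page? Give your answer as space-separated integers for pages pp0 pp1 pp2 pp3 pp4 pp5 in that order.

Answer: 1 1 1 1 1 1

Derivation:
Op 1: fork(P0) -> P1. 3 ppages; refcounts: pp0:2 pp1:2 pp2:2
Op 2: read(P1, v1) -> 11. No state change.
Op 3: write(P1, v2, 127). refcount(pp2)=2>1 -> COPY to pp3. 4 ppages; refcounts: pp0:2 pp1:2 pp2:1 pp3:1
Op 4: write(P0, v0, 103). refcount(pp0)=2>1 -> COPY to pp4. 5 ppages; refcounts: pp0:1 pp1:2 pp2:1 pp3:1 pp4:1
Op 5: write(P1, v2, 185). refcount(pp3)=1 -> write in place. 5 ppages; refcounts: pp0:1 pp1:2 pp2:1 pp3:1 pp4:1
Op 6: write(P0, v1, 129). refcount(pp1)=2>1 -> COPY to pp5. 6 ppages; refcounts: pp0:1 pp1:1 pp2:1 pp3:1 pp4:1 pp5:1
Op 7: read(P0, v2) -> 38. No state change.
Op 8: write(P0, v1, 137). refcount(pp5)=1 -> write in place. 6 ppages; refcounts: pp0:1 pp1:1 pp2:1 pp3:1 pp4:1 pp5:1
Op 9: write(P0, v0, 156). refcount(pp4)=1 -> write in place. 6 ppages; refcounts: pp0:1 pp1:1 pp2:1 pp3:1 pp4:1 pp5:1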